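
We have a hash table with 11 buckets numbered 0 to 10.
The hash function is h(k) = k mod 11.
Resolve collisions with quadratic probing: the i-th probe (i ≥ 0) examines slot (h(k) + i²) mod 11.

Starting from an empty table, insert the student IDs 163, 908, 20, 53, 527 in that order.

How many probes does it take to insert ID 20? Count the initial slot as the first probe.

2

163 hashes to 9; slot 9 is free -> place at 9.
908 hashes to 6; slot 6 is free -> place at 6.
20 hashes to 9; 9 taken -> place at 10.
53 hashes to 9; 9,10 taken -> place at 2.
527 hashes to 10; 10 taken -> place at 0.
Table: [527, _, 53, _, _, _, 908, _, _, 163, 20]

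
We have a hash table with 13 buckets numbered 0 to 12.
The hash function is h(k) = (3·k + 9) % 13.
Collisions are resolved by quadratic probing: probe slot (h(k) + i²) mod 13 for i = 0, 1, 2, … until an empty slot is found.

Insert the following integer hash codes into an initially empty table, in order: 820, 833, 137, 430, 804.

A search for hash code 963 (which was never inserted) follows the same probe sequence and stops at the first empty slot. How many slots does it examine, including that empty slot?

820 hashes to 12; slot 12 is free => place at 12.
833 hashes to 12; 12 taken => place at 0.
137 hashes to 4; slot 4 is free => place at 4.
430 hashes to 12; 12,0 taken => place at 3.
804 hashes to 3; 3,4 taken => place at 7.
Table: [833, ., ., 430, 137, ., ., 804, ., ., ., ., 820]
Lookup 963: h=12, probe 12,0,3,8 → slot 8 empty, not found.

4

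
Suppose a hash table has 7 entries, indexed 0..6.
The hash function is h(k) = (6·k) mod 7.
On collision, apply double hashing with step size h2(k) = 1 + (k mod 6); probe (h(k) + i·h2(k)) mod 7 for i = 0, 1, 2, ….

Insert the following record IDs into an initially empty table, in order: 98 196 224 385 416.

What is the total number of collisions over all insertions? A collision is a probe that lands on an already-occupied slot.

3

Insert 98: h=0, slot 0 empty => index 0.
Insert 196: h=0, h2=5, slot 0 occupied => index 5.
Insert 224: h=0, h2=3, slot 0 occupied => index 3.
Insert 385: h=0, h2=2, slot 0 occupied => index 2.
Insert 416: h=4, slot 4 empty => index 4.
Table: [98, ∅, 385, 224, 416, 196, ∅]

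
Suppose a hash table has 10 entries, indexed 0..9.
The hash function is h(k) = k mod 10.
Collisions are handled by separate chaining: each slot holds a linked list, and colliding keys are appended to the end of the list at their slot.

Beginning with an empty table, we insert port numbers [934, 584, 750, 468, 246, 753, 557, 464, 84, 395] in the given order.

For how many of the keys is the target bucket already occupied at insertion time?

3

Insert 934: h=4, bucket 4 empty -> new chain.
Insert 584: h=4, bucket 4 nonempty -> append to chain.
Insert 750: h=0, bucket 0 empty -> new chain.
Insert 468: h=8, bucket 8 empty -> new chain.
Insert 246: h=6, bucket 6 empty -> new chain.
Insert 753: h=3, bucket 3 empty -> new chain.
Insert 557: h=7, bucket 7 empty -> new chain.
Insert 464: h=4, bucket 4 nonempty -> append to chain.
Insert 84: h=4, bucket 4 nonempty -> append to chain.
Insert 395: h=5, bucket 5 empty -> new chain.
Final buckets:
0: 750
1: .
2: .
3: 753
4: 934 -> 584 -> 464 -> 84
5: 395
6: 246
7: 557
8: 468
9: .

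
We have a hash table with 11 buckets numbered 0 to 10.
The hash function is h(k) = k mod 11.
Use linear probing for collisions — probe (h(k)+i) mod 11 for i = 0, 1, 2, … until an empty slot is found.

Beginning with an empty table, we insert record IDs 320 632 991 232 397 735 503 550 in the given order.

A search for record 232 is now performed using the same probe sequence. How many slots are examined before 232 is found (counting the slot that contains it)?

3

Insert 320: h=1, slot 1 empty → index 1.
Insert 632: h=5, slot 5 empty → index 5.
Insert 991: h=1, slot 1 occupied → index 2.
Insert 232: h=1, slots 1,2 occupied → index 3.
Insert 397: h=1, slots 1,2,3 occupied → index 4.
Insert 735: h=9, slot 9 empty → index 9.
Insert 503: h=8, slot 8 empty → index 8.
Insert 550: h=0, slot 0 empty → index 0.
Table: [550, 320, 991, 232, 397, 632, ∅, ∅, 503, 735, ∅]
Lookup 232: h=1, probe 1,2,3 → found at 3.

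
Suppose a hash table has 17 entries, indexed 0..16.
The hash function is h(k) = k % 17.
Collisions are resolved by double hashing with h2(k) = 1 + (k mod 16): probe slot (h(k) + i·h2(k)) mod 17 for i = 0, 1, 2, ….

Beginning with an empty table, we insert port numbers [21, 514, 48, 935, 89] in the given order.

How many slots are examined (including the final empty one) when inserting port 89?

5

21: h=4 → slot 4
514: h=4, h2=3, probe 4,7 → slot 7
48: h=14 → slot 14
935: h=0 → slot 0
89: h=4, h2=10, probe 4,14,7,0,10 → slot 10
Table: [935, ∅, ∅, ∅, 21, ∅, ∅, 514, ∅, ∅, 89, ∅, ∅, ∅, 48, ∅, ∅]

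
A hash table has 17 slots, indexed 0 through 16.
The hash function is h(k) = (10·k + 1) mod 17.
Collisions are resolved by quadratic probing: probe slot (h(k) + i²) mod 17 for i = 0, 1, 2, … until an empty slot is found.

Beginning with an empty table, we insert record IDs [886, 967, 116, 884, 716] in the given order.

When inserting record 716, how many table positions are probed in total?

Insert 886: h=4, slot 4 empty -> index 4.
Insert 967: h=15, slot 15 empty -> index 15.
Insert 116: h=5, slot 5 empty -> index 5.
Insert 884: h=1, slot 1 empty -> index 1.
Insert 716: h=4, slots 4,5 occupied -> index 8.
Table: [—, 884, —, —, 886, 116, —, —, 716, —, —, —, —, —, —, 967, —]

3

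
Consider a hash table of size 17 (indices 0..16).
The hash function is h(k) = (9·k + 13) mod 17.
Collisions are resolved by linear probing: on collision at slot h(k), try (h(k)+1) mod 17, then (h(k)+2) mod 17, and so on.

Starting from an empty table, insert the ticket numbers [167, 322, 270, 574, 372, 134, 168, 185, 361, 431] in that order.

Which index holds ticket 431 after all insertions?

Insert 167: h=3, slot 3 empty → index 3.
Insert 322: h=4, slot 4 empty → index 4.
Insert 270: h=12, slot 12 empty → index 12.
Insert 574: h=11, slot 11 empty → index 11.
Insert 372: h=12, slot 12 occupied → index 13.
Insert 134: h=12, slots 12,13 occupied → index 14.
Insert 168: h=12, slots 12,13,14 occupied → index 15.
Insert 185: h=12, slots 12,13,14,15 occupied → index 16.
Insert 361: h=15, slots 15,16 occupied → index 0.
Insert 431: h=16, slots 16,0 occupied → index 1.
Table: [361, 431, —, 167, 322, —, —, —, —, —, —, 574, 270, 372, 134, 168, 185]

1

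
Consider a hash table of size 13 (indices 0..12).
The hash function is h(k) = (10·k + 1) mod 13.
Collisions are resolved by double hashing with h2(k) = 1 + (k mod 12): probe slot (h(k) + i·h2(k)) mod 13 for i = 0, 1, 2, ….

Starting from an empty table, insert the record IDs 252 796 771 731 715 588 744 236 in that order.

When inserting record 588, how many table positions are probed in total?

252: h=12 -> slot 12
796: h=5 -> slot 5
771: h=2 -> slot 2
731: h=5, h2=12, probe 5,4 -> slot 4
715: h=1 -> slot 1
588: h=5, h2=1, probe 5,6 -> slot 6
744: h=5, h2=1, probe 5,6,7 -> slot 7
236: h=8 -> slot 8
Table: [∅, 715, 771, ∅, 731, 796, 588, 744, 236, ∅, ∅, ∅, 252]

2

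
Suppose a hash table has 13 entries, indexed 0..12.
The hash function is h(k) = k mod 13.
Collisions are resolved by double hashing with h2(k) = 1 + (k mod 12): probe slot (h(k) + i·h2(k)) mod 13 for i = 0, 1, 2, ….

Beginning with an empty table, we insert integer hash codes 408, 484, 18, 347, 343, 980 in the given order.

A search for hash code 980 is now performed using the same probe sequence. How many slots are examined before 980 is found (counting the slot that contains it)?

2

408: h=5 -> slot 5
484: h=3 -> slot 3
18: h=5, h2=7, probe 5,12 -> slot 12
347: h=9 -> slot 9
343: h=5, h2=8, probe 5,0 -> slot 0
980: h=5, h2=9, probe 5,1 -> slot 1
Table: [343, 980, —, 484, —, 408, —, —, —, 347, —, —, 18]
Lookup 980: h=5, h2=9, probe 5,1 → found at 1.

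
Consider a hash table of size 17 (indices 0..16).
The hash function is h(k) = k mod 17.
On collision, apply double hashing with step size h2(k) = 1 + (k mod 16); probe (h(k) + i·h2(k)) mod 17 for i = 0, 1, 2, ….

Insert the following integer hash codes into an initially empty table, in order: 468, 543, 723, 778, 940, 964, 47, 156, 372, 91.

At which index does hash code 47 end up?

11

Insert 468: h=9, slot 9 empty => index 9.
Insert 543: h=16, slot 16 empty => index 16.
Insert 723: h=9, h2=4, slot 9 occupied => index 13.
Insert 778: h=13, h2=11, slot 13 occupied => index 7.
Insert 940: h=5, slot 5 empty => index 5.
Insert 964: h=12, slot 12 empty => index 12.
Insert 47: h=13, h2=16, slots 13,12 occupied => index 11.
Insert 156: h=3, slot 3 empty => index 3.
Insert 372: h=15, slot 15 empty => index 15.
Insert 91: h=6, slot 6 empty => index 6.
Table: [_, _, _, 156, _, 940, 91, 778, _, 468, _, 47, 964, 723, _, 372, 543]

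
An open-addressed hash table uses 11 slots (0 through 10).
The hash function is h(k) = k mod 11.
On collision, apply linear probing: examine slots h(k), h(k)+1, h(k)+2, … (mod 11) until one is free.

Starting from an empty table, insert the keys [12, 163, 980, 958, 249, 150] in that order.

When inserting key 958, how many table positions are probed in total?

3

12 hashes to 1; slot 1 is free -> place at 1.
163 hashes to 9; slot 9 is free -> place at 9.
980 hashes to 1; 1 taken -> place at 2.
958 hashes to 1; 1,2 taken -> place at 3.
249 hashes to 7; slot 7 is free -> place at 7.
150 hashes to 7; 7 taken -> place at 8.
Table: [-, 12, 980, 958, -, -, -, 249, 150, 163, -]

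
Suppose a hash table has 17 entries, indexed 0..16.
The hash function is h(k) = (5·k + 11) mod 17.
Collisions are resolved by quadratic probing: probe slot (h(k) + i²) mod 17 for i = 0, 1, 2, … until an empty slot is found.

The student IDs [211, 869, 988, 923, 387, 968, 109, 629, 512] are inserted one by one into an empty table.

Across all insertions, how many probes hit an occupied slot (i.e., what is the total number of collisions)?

6

211 hashes to 12; slot 12 is free => place at 12.
869 hashes to 4; slot 4 is free => place at 4.
988 hashes to 4; 4 taken => place at 5.
923 hashes to 2; slot 2 is free => place at 2.
387 hashes to 8; slot 8 is free => place at 8.
968 hashes to 6; slot 6 is free => place at 6.
109 hashes to 12; 12 taken => place at 13.
629 hashes to 11; slot 11 is free => place at 11.
512 hashes to 4; 4,5,8,13 taken => place at 3.
Table: [—, —, 923, 512, 869, 988, 968, —, 387, —, —, 629, 211, 109, —, —, —]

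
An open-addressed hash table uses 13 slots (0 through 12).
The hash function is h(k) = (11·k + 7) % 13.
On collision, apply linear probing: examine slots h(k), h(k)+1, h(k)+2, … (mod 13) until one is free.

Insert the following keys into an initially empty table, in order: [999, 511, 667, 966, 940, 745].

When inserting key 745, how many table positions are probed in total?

5

Insert 999: h=11, slot 11 empty => index 11.
Insert 511: h=12, slot 12 empty => index 12.
Insert 667: h=12, slot 12 occupied => index 0.
Insert 966: h=12, slots 12,0 occupied => index 1.
Insert 940: h=12, slots 12,0,1 occupied => index 2.
Insert 745: h=12, slots 12,0,1,2 occupied => index 3.
Table: [667, 966, 940, 745, ., ., ., ., ., ., ., 999, 511]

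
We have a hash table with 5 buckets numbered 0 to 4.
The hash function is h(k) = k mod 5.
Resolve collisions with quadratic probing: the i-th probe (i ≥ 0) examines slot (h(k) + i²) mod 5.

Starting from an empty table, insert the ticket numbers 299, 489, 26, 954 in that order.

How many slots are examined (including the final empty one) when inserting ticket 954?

Insert 299: h=4, slot 4 empty -> index 4.
Insert 489: h=4, slot 4 occupied -> index 0.
Insert 26: h=1, slot 1 empty -> index 1.
Insert 954: h=4, slots 4,0 occupied -> index 3.
Table: [489, 26, ∅, 954, 299]

3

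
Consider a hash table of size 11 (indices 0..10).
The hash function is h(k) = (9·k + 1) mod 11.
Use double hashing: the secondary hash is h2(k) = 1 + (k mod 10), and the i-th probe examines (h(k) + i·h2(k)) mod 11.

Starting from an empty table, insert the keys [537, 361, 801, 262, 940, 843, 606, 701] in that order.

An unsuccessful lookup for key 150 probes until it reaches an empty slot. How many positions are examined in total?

Insert 537: h=5, slot 5 empty → index 5.
Insert 361: h=5, h2=2, slot 5 occupied → index 7.
Insert 801: h=5, h2=2, slots 5,7 occupied → index 9.
Insert 262: h=5, h2=3, slot 5 occupied → index 8.
Insert 940: h=2, slot 2 empty → index 2.
Insert 843: h=9, h2=4, slots 9,2 occupied → index 6.
Insert 606: h=10, slot 10 empty → index 10.
Insert 701: h=7, h2=2, slots 7,9 occupied → index 0.
Table: [701, —, 940, —, —, 537, 843, 361, 262, 801, 606]
Lookup 150: h=9, h2=1, probe 9,10,0,1 → slot 1 empty, not found.

4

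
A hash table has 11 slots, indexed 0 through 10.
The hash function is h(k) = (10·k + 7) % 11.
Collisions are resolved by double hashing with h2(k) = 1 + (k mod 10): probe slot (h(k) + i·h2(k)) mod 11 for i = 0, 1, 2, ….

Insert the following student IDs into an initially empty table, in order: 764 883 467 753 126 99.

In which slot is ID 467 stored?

Insert 764: h=2, slot 2 empty → index 2.
Insert 883: h=4, slot 4 empty → index 4.
Insert 467: h=2, h2=8, slot 2 occupied → index 10.
Insert 753: h=2, h2=4, slot 2 occupied → index 6.
Insert 126: h=2, h2=7, slot 2 occupied → index 9.
Insert 99: h=7, slot 7 empty → index 7.
Table: [—, —, 764, —, 883, —, 753, 99, —, 126, 467]

10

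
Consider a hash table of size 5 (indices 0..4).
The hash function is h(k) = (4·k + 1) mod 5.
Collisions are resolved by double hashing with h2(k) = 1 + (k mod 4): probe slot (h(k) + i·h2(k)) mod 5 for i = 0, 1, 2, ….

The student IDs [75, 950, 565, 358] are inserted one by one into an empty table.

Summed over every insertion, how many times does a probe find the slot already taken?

75 hashes to 1; slot 1 is free → place at 1.
950 hashes to 1, h2=3; 1 taken → place at 4.
565 hashes to 1, h2=2; 1 taken → place at 3.
358 hashes to 3, h2=3; 3,1,4 taken → place at 2.
Table: [-, 75, 358, 565, 950]

5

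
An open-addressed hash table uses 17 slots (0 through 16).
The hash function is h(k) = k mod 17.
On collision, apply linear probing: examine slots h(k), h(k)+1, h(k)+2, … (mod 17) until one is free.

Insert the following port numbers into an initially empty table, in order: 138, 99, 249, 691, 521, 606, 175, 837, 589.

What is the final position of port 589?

16

138 hashes to 2; slot 2 is free → place at 2.
99 hashes to 14; slot 14 is free → place at 14.
249 hashes to 11; slot 11 is free → place at 11.
691 hashes to 11; 11 taken → place at 12.
521 hashes to 11; 11,12 taken → place at 13.
606 hashes to 11; 11,12,13,14 taken → place at 15.
175 hashes to 5; slot 5 is free → place at 5.
837 hashes to 4; slot 4 is free → place at 4.
589 hashes to 11; 11,12,13,14,15 taken → place at 16.
Table: [—, —, 138, —, 837, 175, —, —, —, —, —, 249, 691, 521, 99, 606, 589]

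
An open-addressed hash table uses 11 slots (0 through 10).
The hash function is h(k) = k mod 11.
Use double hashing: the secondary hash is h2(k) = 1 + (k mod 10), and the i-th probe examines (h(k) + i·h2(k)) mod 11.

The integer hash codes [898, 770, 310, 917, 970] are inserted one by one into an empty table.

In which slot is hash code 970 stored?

3

898: h=7 => slot 7
770: h=0 => slot 0
310: h=2 => slot 2
917: h=4 => slot 4
970: h=2, h2=1, probe 2,3 => slot 3
Table: [770, _, 310, 970, 917, _, _, 898, _, _, _]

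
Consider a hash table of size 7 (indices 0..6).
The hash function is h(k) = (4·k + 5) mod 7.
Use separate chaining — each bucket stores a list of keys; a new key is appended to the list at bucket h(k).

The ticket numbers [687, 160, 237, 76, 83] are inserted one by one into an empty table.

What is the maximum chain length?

4

Insert 687: h=2, bucket 2 empty -> new chain.
Insert 160: h=1, bucket 1 empty -> new chain.
Insert 237: h=1, bucket 1 nonempty -> append to chain.
Insert 76: h=1, bucket 1 nonempty -> append to chain.
Insert 83: h=1, bucket 1 nonempty -> append to chain.
Final buckets:
0: -
1: 160 -> 237 -> 76 -> 83
2: 687
3: -
4: -
5: -
6: -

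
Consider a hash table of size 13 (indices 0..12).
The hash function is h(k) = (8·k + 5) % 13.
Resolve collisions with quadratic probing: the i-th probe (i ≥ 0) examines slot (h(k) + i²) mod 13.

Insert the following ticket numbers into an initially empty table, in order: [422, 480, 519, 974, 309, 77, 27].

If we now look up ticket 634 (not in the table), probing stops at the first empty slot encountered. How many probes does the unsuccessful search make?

422 hashes to 1; slot 1 is free → place at 1.
480 hashes to 10; slot 10 is free → place at 10.
519 hashes to 10; 10 taken → place at 11.
974 hashes to 10; 10,11,1 taken → place at 6.
309 hashes to 7; slot 7 is free → place at 7.
77 hashes to 10; 10,11,1,6 taken → place at 0.
27 hashes to 0; 0,1 taken → place at 4.
Table: [77, 422, _, _, 27, _, 974, 309, _, _, 480, 519, _]
Lookup 634: h=7, probe 7,8 → slot 8 empty, not found.

2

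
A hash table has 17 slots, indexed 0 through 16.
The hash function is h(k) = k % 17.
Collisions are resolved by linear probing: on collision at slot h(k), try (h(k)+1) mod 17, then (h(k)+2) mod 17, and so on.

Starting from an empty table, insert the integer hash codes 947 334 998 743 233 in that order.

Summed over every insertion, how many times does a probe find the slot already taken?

947: h=12 => slot 12
334: h=11 => slot 11
998: h=12, probe 12,13 => slot 13
743: h=12, probe 12,13,14 => slot 14
233: h=12, probe 12,13,14,15 => slot 15
Table: [—, —, —, —, —, —, —, —, —, —, —, 334, 947, 998, 743, 233, —]

6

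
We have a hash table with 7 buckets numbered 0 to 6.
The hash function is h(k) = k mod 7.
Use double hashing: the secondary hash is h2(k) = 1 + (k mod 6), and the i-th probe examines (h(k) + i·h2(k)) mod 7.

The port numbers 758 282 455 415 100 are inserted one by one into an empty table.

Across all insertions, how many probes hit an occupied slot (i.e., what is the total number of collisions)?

4

758 hashes to 2; slot 2 is free → place at 2.
282 hashes to 2, h2=1; 2 taken → place at 3.
455 hashes to 0; slot 0 is free → place at 0.
415 hashes to 2, h2=2; 2 taken → place at 4.
100 hashes to 2, h2=5; 2,0 taken → place at 5.
Table: [455, ., 758, 282, 415, 100, .]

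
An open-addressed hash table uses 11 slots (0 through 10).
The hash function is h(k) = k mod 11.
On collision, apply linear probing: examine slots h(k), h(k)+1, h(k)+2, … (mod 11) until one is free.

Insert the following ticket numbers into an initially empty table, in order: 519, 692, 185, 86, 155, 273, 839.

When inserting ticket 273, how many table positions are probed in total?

6

519 hashes to 2; slot 2 is free => place at 2.
692 hashes to 10; slot 10 is free => place at 10.
185 hashes to 9; slot 9 is free => place at 9.
86 hashes to 9; 9,10 taken => place at 0.
155 hashes to 1; slot 1 is free => place at 1.
273 hashes to 9; 9,10,0,1,2 taken => place at 3.
839 hashes to 3; 3 taken => place at 4.
Table: [86, 155, 519, 273, 839, ., ., ., ., 185, 692]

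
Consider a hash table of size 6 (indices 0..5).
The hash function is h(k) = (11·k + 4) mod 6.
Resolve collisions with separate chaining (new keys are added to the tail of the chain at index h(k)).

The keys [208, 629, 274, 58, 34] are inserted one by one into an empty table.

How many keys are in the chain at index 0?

Insert 208: h=0, bucket 0 empty -> new chain.
Insert 629: h=5, bucket 5 empty -> new chain.
Insert 274: h=0, bucket 0 nonempty -> append to chain.
Insert 58: h=0, bucket 0 nonempty -> append to chain.
Insert 34: h=0, bucket 0 nonempty -> append to chain.
Final buckets:
0: 208 -> 274 -> 58 -> 34
1: .
2: .
3: .
4: .
5: 629

4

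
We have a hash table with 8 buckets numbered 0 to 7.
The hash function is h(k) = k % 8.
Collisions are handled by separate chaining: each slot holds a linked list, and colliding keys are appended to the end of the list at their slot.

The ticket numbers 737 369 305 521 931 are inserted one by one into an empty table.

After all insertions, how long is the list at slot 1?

Insert 737: h=1, bucket 1 empty -> new chain.
Insert 369: h=1, bucket 1 nonempty -> append to chain.
Insert 305: h=1, bucket 1 nonempty -> append to chain.
Insert 521: h=1, bucket 1 nonempty -> append to chain.
Insert 931: h=3, bucket 3 empty -> new chain.
Final buckets:
0: -
1: 737 -> 369 -> 305 -> 521
2: -
3: 931
4: -
5: -
6: -
7: -

4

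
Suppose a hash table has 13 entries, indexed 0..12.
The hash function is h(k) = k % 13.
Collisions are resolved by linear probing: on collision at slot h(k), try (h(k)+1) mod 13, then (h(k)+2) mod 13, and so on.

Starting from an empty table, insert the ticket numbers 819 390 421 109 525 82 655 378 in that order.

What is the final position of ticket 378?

2

819 hashes to 0; slot 0 is free -> place at 0.
390 hashes to 0; 0 taken -> place at 1.
421 hashes to 5; slot 5 is free -> place at 5.
109 hashes to 5; 5 taken -> place at 6.
525 hashes to 5; 5,6 taken -> place at 7.
82 hashes to 4; slot 4 is free -> place at 4.
655 hashes to 5; 5,6,7 taken -> place at 8.
378 hashes to 1; 1 taken -> place at 2.
Table: [819, 390, 378, ∅, 82, 421, 109, 525, 655, ∅, ∅, ∅, ∅]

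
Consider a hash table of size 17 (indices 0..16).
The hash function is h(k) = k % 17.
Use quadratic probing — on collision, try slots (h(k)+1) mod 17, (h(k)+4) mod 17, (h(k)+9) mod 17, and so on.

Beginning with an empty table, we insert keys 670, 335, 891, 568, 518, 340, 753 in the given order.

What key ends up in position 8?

891

670 hashes to 7; slot 7 is free -> place at 7.
335 hashes to 12; slot 12 is free -> place at 12.
891 hashes to 7; 7 taken -> place at 8.
568 hashes to 7; 7,8 taken -> place at 11.
518 hashes to 8; 8 taken -> place at 9.
340 hashes to 0; slot 0 is free -> place at 0.
753 hashes to 5; slot 5 is free -> place at 5.
Table: [340, ., ., ., ., 753, ., 670, 891, 518, ., 568, 335, ., ., ., .]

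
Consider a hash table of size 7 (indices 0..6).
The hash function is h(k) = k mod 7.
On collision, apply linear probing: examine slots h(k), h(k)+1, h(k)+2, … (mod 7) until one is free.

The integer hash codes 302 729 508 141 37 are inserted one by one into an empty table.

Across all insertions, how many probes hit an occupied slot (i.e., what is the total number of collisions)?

302 hashes to 1; slot 1 is free → place at 1.
729 hashes to 1; 1 taken → place at 2.
508 hashes to 4; slot 4 is free → place at 4.
141 hashes to 1; 1,2 taken → place at 3.
37 hashes to 2; 2,3,4 taken → place at 5.
Table: [., 302, 729, 141, 508, 37, .]

6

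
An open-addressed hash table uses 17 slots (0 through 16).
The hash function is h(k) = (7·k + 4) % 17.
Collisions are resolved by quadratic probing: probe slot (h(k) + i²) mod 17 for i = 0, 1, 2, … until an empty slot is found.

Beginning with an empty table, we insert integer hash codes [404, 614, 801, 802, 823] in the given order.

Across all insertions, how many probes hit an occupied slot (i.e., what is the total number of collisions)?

2

Insert 404: h=10, slot 10 empty => index 10.
Insert 614: h=1, slot 1 empty => index 1.
Insert 801: h=1, slot 1 occupied => index 2.
Insert 802: h=8, slot 8 empty => index 8.
Insert 823: h=2, slot 2 occupied => index 3.
Table: [∅, 614, 801, 823, ∅, ∅, ∅, ∅, 802, ∅, 404, ∅, ∅, ∅, ∅, ∅, ∅]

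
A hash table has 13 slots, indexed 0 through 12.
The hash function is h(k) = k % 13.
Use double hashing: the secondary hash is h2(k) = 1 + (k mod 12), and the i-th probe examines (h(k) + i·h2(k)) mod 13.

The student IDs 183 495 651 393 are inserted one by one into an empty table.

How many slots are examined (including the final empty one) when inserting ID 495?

2

183: h=1 -> slot 1
495: h=1, h2=4, probe 1,5 -> slot 5
651: h=1, h2=4, probe 1,5,9 -> slot 9
393: h=3 -> slot 3
Table: [., 183, ., 393, ., 495, ., ., ., 651, ., ., .]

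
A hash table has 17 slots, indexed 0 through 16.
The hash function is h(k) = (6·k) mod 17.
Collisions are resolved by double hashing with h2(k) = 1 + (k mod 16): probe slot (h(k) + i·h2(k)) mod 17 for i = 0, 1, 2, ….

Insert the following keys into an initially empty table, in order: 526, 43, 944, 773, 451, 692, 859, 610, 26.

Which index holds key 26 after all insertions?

8

526 hashes to 11; slot 11 is free => place at 11.
43 hashes to 3; slot 3 is free => place at 3.
944 hashes to 3, h2=1; 3 taken => place at 4.
773 hashes to 14; slot 14 is free => place at 14.
451 hashes to 3, h2=4; 3 taken => place at 7.
692 hashes to 4, h2=5; 4 taken => place at 9.
859 hashes to 3, h2=12; 3 taken => place at 15.
610 hashes to 5; slot 5 is free => place at 5.
26 hashes to 3, h2=11; 3,14 taken => place at 8.
Table: [., ., ., 43, 944, 610, ., 451, 26, 692, ., 526, ., ., 773, 859, .]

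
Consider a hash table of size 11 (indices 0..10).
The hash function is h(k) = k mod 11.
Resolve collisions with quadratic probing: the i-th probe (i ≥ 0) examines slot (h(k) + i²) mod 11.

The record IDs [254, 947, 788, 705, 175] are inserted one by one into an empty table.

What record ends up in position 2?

Insert 254: h=1, slot 1 empty => index 1.
Insert 947: h=1, slot 1 occupied => index 2.
Insert 788: h=7, slot 7 empty => index 7.
Insert 705: h=1, slots 1,2 occupied => index 5.
Insert 175: h=10, slot 10 empty => index 10.
Table: [∅, 254, 947, ∅, ∅, 705, ∅, 788, ∅, ∅, 175]

947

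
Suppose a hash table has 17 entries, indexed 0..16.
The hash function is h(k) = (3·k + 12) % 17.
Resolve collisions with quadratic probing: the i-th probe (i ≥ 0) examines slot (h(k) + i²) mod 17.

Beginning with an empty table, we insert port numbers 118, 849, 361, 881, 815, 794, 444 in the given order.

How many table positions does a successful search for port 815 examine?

3

118 hashes to 9; slot 9 is free => place at 9.
849 hashes to 9; 9 taken => place at 10.
361 hashes to 7; slot 7 is free => place at 7.
881 hashes to 3; slot 3 is free => place at 3.
815 hashes to 9; 9,10 taken => place at 13.
794 hashes to 14; slot 14 is free => place at 14.
444 hashes to 1; slot 1 is free => place at 1.
Table: [—, 444, —, 881, —, —, —, 361, —, 118, 849, —, —, 815, 794, —, —]
Lookup 815: h=9, probe 9,10,13 → found at 13.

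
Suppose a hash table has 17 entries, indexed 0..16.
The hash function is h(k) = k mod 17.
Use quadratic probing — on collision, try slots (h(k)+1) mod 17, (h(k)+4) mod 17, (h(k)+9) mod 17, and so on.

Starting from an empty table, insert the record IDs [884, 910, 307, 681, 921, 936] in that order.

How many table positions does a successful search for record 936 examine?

3

884 hashes to 0; slot 0 is free -> place at 0.
910 hashes to 9; slot 9 is free -> place at 9.
307 hashes to 1; slot 1 is free -> place at 1.
681 hashes to 1; 1 taken -> place at 2.
921 hashes to 3; slot 3 is free -> place at 3.
936 hashes to 1; 1,2 taken -> place at 5.
Table: [884, 307, 681, 921, ∅, 936, ∅, ∅, ∅, 910, ∅, ∅, ∅, ∅, ∅, ∅, ∅]
Lookup 936: h=1, probe 1,2,5 → found at 5.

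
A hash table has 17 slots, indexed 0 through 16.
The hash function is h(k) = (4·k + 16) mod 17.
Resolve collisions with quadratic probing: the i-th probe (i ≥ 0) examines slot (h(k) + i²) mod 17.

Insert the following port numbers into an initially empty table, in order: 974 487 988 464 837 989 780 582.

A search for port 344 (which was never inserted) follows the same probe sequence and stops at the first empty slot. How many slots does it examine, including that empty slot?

5

974 hashes to 2; slot 2 is free => place at 2.
487 hashes to 9; slot 9 is free => place at 9.
988 hashes to 7; slot 7 is free => place at 7.
464 hashes to 2; 2 taken => place at 3.
837 hashes to 15; slot 15 is free => place at 15.
989 hashes to 11; slot 11 is free => place at 11.
780 hashes to 8; slot 8 is free => place at 8.
582 hashes to 15; 15 taken => place at 16.
Table: [., ., 974, 464, ., ., ., 988, 780, 487, ., 989, ., ., ., 837, 582]
Lookup 344: h=15, probe 15,16,2,7,14 → slot 14 empty, not found.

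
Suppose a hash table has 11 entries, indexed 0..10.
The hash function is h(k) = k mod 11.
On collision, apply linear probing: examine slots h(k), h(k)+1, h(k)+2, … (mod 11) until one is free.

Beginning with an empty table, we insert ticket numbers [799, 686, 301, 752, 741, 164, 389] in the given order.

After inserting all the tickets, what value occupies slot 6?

Insert 799: h=7, slot 7 empty → index 7.
Insert 686: h=4, slot 4 empty → index 4.
Insert 301: h=4, slot 4 occupied → index 5.
Insert 752: h=4, slots 4,5 occupied → index 6.
Insert 741: h=4, slots 4,5,6,7 occupied → index 8.
Insert 164: h=10, slot 10 empty → index 10.
Insert 389: h=4, slots 4,5,6,7,8 occupied → index 9.
Table: [—, —, —, —, 686, 301, 752, 799, 741, 389, 164]

752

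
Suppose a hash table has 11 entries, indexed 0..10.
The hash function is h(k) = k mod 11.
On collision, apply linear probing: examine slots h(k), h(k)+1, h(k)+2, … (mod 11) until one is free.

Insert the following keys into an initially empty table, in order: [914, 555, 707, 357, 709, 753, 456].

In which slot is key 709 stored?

7

914: h=1 -> slot 1
555: h=5 -> slot 5
707: h=3 -> slot 3
357: h=5, probe 5,6 -> slot 6
709: h=5, probe 5,6,7 -> slot 7
753: h=5, probe 5,6,7,8 -> slot 8
456: h=5, probe 5,6,7,8,9 -> slot 9
Table: [—, 914, —, 707, —, 555, 357, 709, 753, 456, —]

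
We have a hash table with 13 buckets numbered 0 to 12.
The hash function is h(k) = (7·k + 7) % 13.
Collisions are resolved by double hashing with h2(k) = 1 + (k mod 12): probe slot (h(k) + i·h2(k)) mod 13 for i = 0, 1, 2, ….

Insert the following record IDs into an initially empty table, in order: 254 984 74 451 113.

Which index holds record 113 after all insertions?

11

254 hashes to 4; slot 4 is free => place at 4.
984 hashes to 5; slot 5 is free => place at 5.
74 hashes to 5, h2=3; 5 taken => place at 8.
451 hashes to 5, h2=8; 5 taken => place at 0.
113 hashes to 5, h2=6; 5 taken => place at 11.
Table: [451, ∅, ∅, ∅, 254, 984, ∅, ∅, 74, ∅, ∅, 113, ∅]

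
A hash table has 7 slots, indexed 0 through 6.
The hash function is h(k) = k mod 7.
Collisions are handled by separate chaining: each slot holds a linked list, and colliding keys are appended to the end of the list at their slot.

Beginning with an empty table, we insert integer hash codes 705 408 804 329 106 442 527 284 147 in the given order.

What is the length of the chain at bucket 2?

Insert 705: h=5, bucket 5 empty -> new chain.
Insert 408: h=2, bucket 2 empty -> new chain.
Insert 804: h=6, bucket 6 empty -> new chain.
Insert 329: h=0, bucket 0 empty -> new chain.
Insert 106: h=1, bucket 1 empty -> new chain.
Insert 442: h=1, bucket 1 nonempty -> append to chain.
Insert 527: h=2, bucket 2 nonempty -> append to chain.
Insert 284: h=4, bucket 4 empty -> new chain.
Insert 147: h=0, bucket 0 nonempty -> append to chain.
Final buckets:
0: 329 -> 147
1: 106 -> 442
2: 408 -> 527
3: -
4: 284
5: 705
6: 804

2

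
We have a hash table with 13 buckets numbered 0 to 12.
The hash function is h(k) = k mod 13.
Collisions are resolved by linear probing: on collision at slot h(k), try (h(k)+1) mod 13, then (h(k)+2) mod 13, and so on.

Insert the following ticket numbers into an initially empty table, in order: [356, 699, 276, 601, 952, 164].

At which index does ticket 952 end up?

356: h=5 -> slot 5
699: h=10 -> slot 10
276: h=3 -> slot 3
601: h=3, probe 3,4 -> slot 4
952: h=3, probe 3,4,5,6 -> slot 6
164: h=8 -> slot 8
Table: [∅, ∅, ∅, 276, 601, 356, 952, ∅, 164, ∅, 699, ∅, ∅]

6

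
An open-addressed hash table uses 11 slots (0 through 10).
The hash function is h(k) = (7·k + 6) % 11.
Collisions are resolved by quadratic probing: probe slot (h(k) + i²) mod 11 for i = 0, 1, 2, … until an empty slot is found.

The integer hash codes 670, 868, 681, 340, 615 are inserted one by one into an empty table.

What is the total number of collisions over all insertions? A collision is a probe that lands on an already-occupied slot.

670: h=10 → slot 10
868: h=10, probe 10,0 → slot 0
681: h=10, probe 10,0,3 → slot 3
340: h=10, probe 10,0,3,8 → slot 8
615: h=10, probe 10,0,3,8,4 → slot 4
Table: [868, _, _, 681, 615, _, _, _, 340, _, 670]

10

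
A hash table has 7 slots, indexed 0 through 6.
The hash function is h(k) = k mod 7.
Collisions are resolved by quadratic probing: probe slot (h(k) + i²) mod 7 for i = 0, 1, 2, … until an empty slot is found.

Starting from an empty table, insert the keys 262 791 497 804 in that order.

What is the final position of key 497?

1

262: h=3 → slot 3
791: h=0 → slot 0
497: h=0, probe 0,1 → slot 1
804: h=6 → slot 6
Table: [791, 497, —, 262, —, —, 804]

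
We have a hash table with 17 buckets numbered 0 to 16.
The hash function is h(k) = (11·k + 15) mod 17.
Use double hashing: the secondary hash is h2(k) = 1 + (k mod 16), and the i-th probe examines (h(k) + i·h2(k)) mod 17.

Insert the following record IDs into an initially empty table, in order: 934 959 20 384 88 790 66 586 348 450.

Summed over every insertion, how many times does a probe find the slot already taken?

Insert 934: h=4, slot 4 empty => index 4.
Insert 959: h=7, slot 7 empty => index 7.
Insert 20: h=14, slot 14 empty => index 14.
Insert 384: h=6, slot 6 empty => index 6.
Insert 88: h=14, h2=9, slots 14,6 occupied => index 15.
Insert 790: h=1, slot 1 empty => index 1.
Insert 66: h=10, slot 10 empty => index 10.
Insert 586: h=1, h2=11, slot 1 occupied => index 12.
Insert 348: h=1, h2=13, slots 1,14,10,6 occupied => index 2.
Insert 450: h=1, h2=3, slots 1,4,7,10 occupied => index 13.
Table: [—, 790, 348, —, 934, —, 384, 959, —, —, 66, —, 586, 450, 20, 88, —]

11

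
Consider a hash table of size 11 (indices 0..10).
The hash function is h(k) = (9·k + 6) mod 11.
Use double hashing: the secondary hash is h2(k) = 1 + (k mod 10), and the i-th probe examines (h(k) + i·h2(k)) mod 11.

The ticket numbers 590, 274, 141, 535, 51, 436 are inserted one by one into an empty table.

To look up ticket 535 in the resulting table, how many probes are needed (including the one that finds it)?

590: h=3 -> slot 3
274: h=8 -> slot 8
141: h=10 -> slot 10
535: h=3, h2=6, probe 3,9 -> slot 9
51: h=3, h2=2, probe 3,5 -> slot 5
436: h=3, h2=7, probe 3,10,6 -> slot 6
Table: [-, -, -, 590, -, 51, 436, -, 274, 535, 141]
Lookup 535: h=3, h2=6, probe 3,9 → found at 9.

2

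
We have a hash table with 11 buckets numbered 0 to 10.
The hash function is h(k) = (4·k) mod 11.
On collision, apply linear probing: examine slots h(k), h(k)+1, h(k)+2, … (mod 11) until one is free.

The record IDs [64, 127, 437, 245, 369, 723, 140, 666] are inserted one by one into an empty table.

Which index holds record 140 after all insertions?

64 hashes to 3; slot 3 is free -> place at 3.
127 hashes to 2; slot 2 is free -> place at 2.
437 hashes to 10; slot 10 is free -> place at 10.
245 hashes to 1; slot 1 is free -> place at 1.
369 hashes to 2; 2,3 taken -> place at 4.
723 hashes to 10; 10 taken -> place at 0.
140 hashes to 10; 10,0,1,2,3,4 taken -> place at 5.
666 hashes to 2; 2,3,4,5 taken -> place at 6.
Table: [723, 245, 127, 64, 369, 140, 666, ∅, ∅, ∅, 437]

5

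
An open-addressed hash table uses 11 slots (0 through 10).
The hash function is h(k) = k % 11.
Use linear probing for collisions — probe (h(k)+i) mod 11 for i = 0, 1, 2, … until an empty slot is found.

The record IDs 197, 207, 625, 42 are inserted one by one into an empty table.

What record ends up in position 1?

197 hashes to 10; slot 10 is free => place at 10.
207 hashes to 9; slot 9 is free => place at 9.
625 hashes to 9; 9,10 taken => place at 0.
42 hashes to 9; 9,10,0 taken => place at 1.
Table: [625, 42, ., ., ., ., ., ., ., 207, 197]

42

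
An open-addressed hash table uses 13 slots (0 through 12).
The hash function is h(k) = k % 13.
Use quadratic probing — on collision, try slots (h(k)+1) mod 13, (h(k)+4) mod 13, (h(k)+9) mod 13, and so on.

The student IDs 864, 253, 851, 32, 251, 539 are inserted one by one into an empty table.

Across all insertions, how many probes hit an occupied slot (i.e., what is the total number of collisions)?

Insert 864: h=6, slot 6 empty => index 6.
Insert 253: h=6, slot 6 occupied => index 7.
Insert 851: h=6, slots 6,7 occupied => index 10.
Insert 32: h=6, slots 6,7,10 occupied => index 2.
Insert 251: h=4, slot 4 empty => index 4.
Insert 539: h=6, slots 6,7,10,2 occupied => index 9.
Table: [_, _, 32, _, 251, _, 864, 253, _, 539, 851, _, _]

10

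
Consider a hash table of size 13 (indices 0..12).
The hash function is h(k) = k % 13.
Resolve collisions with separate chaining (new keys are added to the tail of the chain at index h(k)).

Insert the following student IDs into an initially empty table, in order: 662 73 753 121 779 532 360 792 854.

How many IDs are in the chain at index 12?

5

Insert 662: h=12, bucket 12 empty -> new chain.
Insert 73: h=8, bucket 8 empty -> new chain.
Insert 753: h=12, bucket 12 nonempty -> append to chain.
Insert 121: h=4, bucket 4 empty -> new chain.
Insert 779: h=12, bucket 12 nonempty -> append to chain.
Insert 532: h=12, bucket 12 nonempty -> append to chain.
Insert 360: h=9, bucket 9 empty -> new chain.
Insert 792: h=12, bucket 12 nonempty -> append to chain.
Insert 854: h=9, bucket 9 nonempty -> append to chain.
Final buckets:
0: .
1: .
2: .
3: .
4: 121
5: .
6: .
7: .
8: 73
9: 360 -> 854
10: .
11: .
12: 662 -> 753 -> 779 -> 532 -> 792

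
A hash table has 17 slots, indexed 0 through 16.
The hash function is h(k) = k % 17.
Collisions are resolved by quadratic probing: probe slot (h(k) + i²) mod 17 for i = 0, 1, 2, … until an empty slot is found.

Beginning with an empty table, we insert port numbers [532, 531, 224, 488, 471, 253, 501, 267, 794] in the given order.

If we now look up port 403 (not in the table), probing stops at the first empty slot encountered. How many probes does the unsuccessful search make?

7

532 hashes to 5; slot 5 is free => place at 5.
531 hashes to 4; slot 4 is free => place at 4.
224 hashes to 3; slot 3 is free => place at 3.
488 hashes to 12; slot 12 is free => place at 12.
471 hashes to 12; 12 taken => place at 13.
253 hashes to 15; slot 15 is free => place at 15.
501 hashes to 8; slot 8 is free => place at 8.
267 hashes to 12; 12,13 taken => place at 16.
794 hashes to 12; 12,13,16,4 taken => place at 11.
Table: [_, _, _, 224, 531, 532, _, _, 501, _, _, 794, 488, 471, _, 253, 267]
Lookup 403: h=12, probe 12,13,16,4,11,3,14 → slot 14 empty, not found.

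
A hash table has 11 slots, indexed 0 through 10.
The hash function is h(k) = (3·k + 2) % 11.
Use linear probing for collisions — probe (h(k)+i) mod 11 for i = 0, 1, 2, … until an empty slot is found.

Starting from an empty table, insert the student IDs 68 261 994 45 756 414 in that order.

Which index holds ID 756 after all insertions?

6

68 hashes to 8; slot 8 is free -> place at 8.
261 hashes to 4; slot 4 is free -> place at 4.
994 hashes to 3; slot 3 is free -> place at 3.
45 hashes to 5; slot 5 is free -> place at 5.
756 hashes to 4; 4,5 taken -> place at 6.
414 hashes to 1; slot 1 is free -> place at 1.
Table: [—, 414, —, 994, 261, 45, 756, —, 68, —, —]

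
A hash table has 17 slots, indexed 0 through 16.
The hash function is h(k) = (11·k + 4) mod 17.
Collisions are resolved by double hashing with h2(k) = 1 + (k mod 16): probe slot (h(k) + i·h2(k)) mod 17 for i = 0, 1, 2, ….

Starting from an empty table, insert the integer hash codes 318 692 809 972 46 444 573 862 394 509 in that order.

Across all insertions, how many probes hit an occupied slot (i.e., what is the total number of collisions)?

Insert 318: h=0, slot 0 empty -> index 0.
Insert 692: h=0, h2=5, slot 0 occupied -> index 5.
Insert 809: h=12, slot 12 empty -> index 12.
Insert 972: h=3, slot 3 empty -> index 3.
Insert 46: h=0, h2=15, slot 0 occupied -> index 15.
Insert 444: h=9, slot 9 empty -> index 9.
Insert 573: h=0, h2=14, slot 0 occupied -> index 14.
Insert 862: h=0, h2=15, slots 0,15 occupied -> index 13.
Insert 394: h=3, h2=11, slots 3,14 occupied -> index 8.
Insert 509: h=10, slot 10 empty -> index 10.
Table: [318, —, —, 972, —, 692, —, —, 394, 444, 509, —, 809, 862, 573, 46, —]

7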